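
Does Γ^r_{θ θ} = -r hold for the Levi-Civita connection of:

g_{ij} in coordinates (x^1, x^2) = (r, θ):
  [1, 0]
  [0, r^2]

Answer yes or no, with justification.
Γ^r_{θ θ} = (1/2) g^{rr} (∂_θ g_{rθ} + ∂_θ g_{rθ} - ∂_r g_{θθ}) = (1/2)(1)((0) + (0) - (2*r)) = -r
This equals the proposed value -r.
Yes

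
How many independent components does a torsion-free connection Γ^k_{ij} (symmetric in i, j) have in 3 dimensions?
Γ^k_{ij} has n choices for the upper index and n(n+1)/2 independent symmetric lower index pairs.
Total = 3 × 3×4/2 = 3 × 6 = 18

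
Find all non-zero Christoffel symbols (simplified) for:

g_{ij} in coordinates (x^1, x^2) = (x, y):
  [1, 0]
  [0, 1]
Using Γ^k_{ij} = (1/2) g^{km} (∂_i g_{mj} + ∂_j g_{mi} - ∂_m g_{ij}); the metric is diagonal, so only the m = k term contributes.
Every metric component is constant, so all ∂_m g_{ij} = 0 and every Christoffel symbol vanishes.
All Christoffel symbols are zero.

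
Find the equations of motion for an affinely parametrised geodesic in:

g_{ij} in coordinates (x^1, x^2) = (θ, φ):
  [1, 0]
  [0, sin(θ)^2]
Geodesic equation: d^2x^k/dλ^2 + Γ^k_{ij} (dx^i/dλ)(dx^j/dλ) = 0.
Non-zero Christoffel symbols:
Γ^θ_{φ φ} = -sin(2*θ)/2
Γ^φ_{θ φ} = 1/tan(θ)
Substituting (the symmetric pair Γ^k_{ij}, Γ^k_{ji} combines into a factor 2):
d^2θ/dλ^2 - (sin(2*θ)/2) (dφ/dλ)^2 = 0
d^2φ/dλ^2 + (2/tan(θ)) (dθ/dλ)(dφ/dλ) = 0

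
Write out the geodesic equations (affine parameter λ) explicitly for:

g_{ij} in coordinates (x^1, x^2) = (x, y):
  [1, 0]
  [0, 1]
Geodesic equation: d^2x^k/dλ^2 + Γ^k_{ij} (dx^i/dλ)(dx^j/dλ) = 0.
All Christoffel symbols vanish, so the geodesics are straight lines:
d^2x/dλ^2 = 0
d^2y/dλ^2 = 0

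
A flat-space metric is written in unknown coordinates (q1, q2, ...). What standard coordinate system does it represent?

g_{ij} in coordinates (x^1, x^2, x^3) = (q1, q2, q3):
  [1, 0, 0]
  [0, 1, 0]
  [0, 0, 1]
All components are constant and the metric is the identity, i.e. orthonormal rectilinear coordinates.
Cartesian (3D) coordinates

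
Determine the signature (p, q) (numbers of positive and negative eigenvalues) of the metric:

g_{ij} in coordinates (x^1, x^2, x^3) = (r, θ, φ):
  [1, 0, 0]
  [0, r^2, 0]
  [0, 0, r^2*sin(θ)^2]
The metric is diagonal, so its eigenvalues are the diagonal entries: 1, r^2, r^2*sin(θ)^2 (at a generic point, where coordinate-dependent entries are positive).
3 positive, 0 negative.
(3, 0) - Riemannian (positive definite)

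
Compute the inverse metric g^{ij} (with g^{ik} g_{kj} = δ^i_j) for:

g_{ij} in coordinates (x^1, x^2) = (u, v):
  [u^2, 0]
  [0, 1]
The metric is diagonal, so g^{ij} is diagonal with entries 1/g_{ii}: diag(1/(u^2), 1).
g^{ij}:
  [1/u^2, 0]
  [0, 1]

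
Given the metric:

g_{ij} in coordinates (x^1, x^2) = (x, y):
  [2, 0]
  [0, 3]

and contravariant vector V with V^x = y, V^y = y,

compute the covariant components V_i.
V_i = g_{ij} V^j:
V_x = (2)(y) + (0)(y) = 2*y
V_y = (0)(y) + (3)(y) = 3*y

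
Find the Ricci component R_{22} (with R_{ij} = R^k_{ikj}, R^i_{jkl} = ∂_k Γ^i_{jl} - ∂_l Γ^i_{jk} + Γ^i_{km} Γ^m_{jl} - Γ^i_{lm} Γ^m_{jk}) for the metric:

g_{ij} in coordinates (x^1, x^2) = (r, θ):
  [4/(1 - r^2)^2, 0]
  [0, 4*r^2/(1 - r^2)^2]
Non-zero Christoffel symbols (Γ^k_{ij} = Γ^k_{ji}):
Γ^r_{r r} = 2*r/(1 - r^2)
Γ^r_{θ θ} = (r^3 + r)/(r^2 - 1)
Γ^θ_{r θ} = (-r^2 - 1)/(r^3 - r)
R^r_{θ r θ} = ∂_r Γ^r_{θ θ} - ∂_θ Γ^r_{θ r} + Γ^r_{r m} Γ^m_{θ θ} - Γ^r_{θ m} Γ^m_{θ r}
  = ((r^4 - 4*r^2 - 1)/(r^2 - 1)^2) - (0) + (-2*r^2*(r^2 + 1)/(r^2 - 1)^2) - (-(r^2 + 1)^2/(r^2 - 1)^2) = -4*r^2/(r^2 - 1)^2
R^θ_{θ θ θ} = 0 (a repeated index in an antisymmetric pair)
R_{θθ} = R^r_{θ r θ} + R^θ_{θ θ θ} = (-4*r^2/(r^2 - 1)^2) + (0) = -4*r^2/(r^2 - 1)^2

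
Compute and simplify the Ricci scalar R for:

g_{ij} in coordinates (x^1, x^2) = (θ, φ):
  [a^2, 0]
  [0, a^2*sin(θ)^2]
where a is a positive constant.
Non-zero Christoffel symbols (Γ^k_{ij} = Γ^k_{ji}):
Γ^θ_{φ φ} = -sin(2*θ)/2
Γ^φ_{θ φ} = 1/tan(θ)
Ricci tensor (R_{ij} = R^k_{ikj}): R_{θθ} = 1, R_{θφ} = 0, R_{φφ} = sin(θ)^2
Inverse metric: g^{θθ} = 1/a^2, g^{φφ} = 1/(a^2*sin(θ)^2)
R = g^{ij} R_{ij} = (1/a^2)(1) + (1/(a^2*sin(θ)^2))(sin(θ)^2) = 2/a^2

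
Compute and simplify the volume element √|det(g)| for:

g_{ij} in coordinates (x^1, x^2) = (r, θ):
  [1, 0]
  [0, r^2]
det(g) = r^2
√|det(g)| = r
Volume element: dV = r dr dθ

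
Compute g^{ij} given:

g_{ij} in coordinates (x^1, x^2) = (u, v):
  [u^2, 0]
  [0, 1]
The metric is diagonal, so g^{ij} is diagonal with entries 1/g_{ii}: diag(1/(u^2), 1).
g^{ij}:
  [1/u^2, 0]
  [0, 1]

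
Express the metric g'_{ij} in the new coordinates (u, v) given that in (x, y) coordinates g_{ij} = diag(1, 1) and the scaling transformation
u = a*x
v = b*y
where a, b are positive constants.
Invert the transformation: x = u/a, y = v/b
g'_{ij} = (∂x^k/∂x'^i)(∂x^l/∂x'^j) g_{kl}; with g_{kl} = δ_{kl} this is Σ_k (∂x^k/∂x'^i)(∂x^k/∂x'^j).
Jacobian: ∂x/∂u = 1/a, ∂x/∂v = 0, ∂y/∂u = 0, ∂y/∂v = 1/b
g'_{uu} = (1/a)(1/a) + (0)(0) = 1/a^2
g'_{uv} = (1/a)(0) + (0)(1/b) = 0
g'_{vv} = (0)(0) + (1/b)(1/b) = 1/b^2
g'_{ij} = diag(1/a^2, 1/b^2)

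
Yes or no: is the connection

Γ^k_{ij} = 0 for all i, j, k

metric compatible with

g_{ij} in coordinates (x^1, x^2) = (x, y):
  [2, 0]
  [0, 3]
Using ∇_k g_{ij} = ∂_k g_{ij} - Γ^m_{ki} g_{mj} - Γ^m_{kj} g_{im}:
e.g. ∇_x g_{xx} = (0) - (0) - (0) = 0
Every component ∇_k g_{ij} vanishes: the connection is metric compatible.
Yes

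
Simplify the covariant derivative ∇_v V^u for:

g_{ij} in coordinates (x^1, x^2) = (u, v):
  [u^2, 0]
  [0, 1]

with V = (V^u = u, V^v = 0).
Non-zero Christoffel symbols:
Γ^u_{u u} = 1/u
∇_v V^u = ∂_v V^u + Γ^u_{v j} V^j
  = (0) + (0)(u) + (0)(0)
  = 0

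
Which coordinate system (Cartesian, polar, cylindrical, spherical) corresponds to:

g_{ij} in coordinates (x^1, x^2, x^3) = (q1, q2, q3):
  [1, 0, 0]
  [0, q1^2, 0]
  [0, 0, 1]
The line element ds^2 = dq1^2 + q1^2 dq2^2 + dq3^2 is dr^2 + r^2 dθ^2 + dz^2 with q1 = r, q2 = θ, q3 = z.
cylindrical coordinates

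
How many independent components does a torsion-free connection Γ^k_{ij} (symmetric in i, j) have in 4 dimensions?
Γ^k_{ij} has n choices for the upper index and n(n+1)/2 independent symmetric lower index pairs.
Total = 4 × 4×5/2 = 4 × 10 = 40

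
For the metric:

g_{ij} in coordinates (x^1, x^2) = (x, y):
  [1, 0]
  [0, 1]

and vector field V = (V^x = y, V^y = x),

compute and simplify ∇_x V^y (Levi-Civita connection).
All Christoffel symbols are zero.
∇_x V^y = ∂_x V^y + Γ^y_{x j} V^j
  = (1) + (0)(y) + (0)(x)
  = 1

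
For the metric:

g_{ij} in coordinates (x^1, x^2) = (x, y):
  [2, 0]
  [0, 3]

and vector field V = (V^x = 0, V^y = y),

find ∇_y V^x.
All Christoffel symbols are zero.
∇_y V^x = ∂_y V^x + Γ^x_{y j} V^j
  = (0) + (0)(0) + (0)(y)
  = 0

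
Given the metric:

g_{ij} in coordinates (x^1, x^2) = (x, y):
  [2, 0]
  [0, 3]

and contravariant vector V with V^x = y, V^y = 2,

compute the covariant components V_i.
V_i = g_{ij} V^j:
V_x = (2)(y) + (0)(2) = 2*y
V_y = (0)(y) + (3)(2) = 6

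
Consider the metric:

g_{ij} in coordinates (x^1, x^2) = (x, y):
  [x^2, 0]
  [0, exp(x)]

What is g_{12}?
With x^1 = x, x^2 = y, g_{12} = g_{xy} is the row-1, column-2 entry of the matrix.
g_{12} = 0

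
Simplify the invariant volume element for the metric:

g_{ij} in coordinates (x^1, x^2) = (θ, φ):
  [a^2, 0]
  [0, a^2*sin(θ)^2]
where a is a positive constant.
det(g) = a^4*sin(θ)^2
√|det(g)| = a^2*sin(θ) (taking 0 < θ < π so that |sin(θ)| = sin(θ))
Volume element: dV = a^2*sin(θ) dθ dφ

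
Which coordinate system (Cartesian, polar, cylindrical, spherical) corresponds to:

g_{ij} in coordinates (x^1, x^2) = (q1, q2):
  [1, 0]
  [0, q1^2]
The line element ds^2 = dq1^2 + q1^2 dq2^2 is dr^2 + r^2 dθ^2 with q1 = r, q2 = θ.
polar coordinates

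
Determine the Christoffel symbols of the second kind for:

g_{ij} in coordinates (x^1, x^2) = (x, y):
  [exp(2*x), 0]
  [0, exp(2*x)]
Using Γ^k_{ij} = (1/2) g^{km} (∂_i g_{mj} + ∂_j g_{mi} - ∂_m g_{ij}); the metric is diagonal, so only the m = k term contributes.
Non-zero symbols (using the symmetry Γ^k_{ij} = Γ^k_{ji}):
Γ^x_{x x} = (1/2) g^{xx} (∂_x g_{xx} + ∂_x g_{xx} - ∂_x g_{xx}) = (1/2)(exp(-2*x))((2*exp(2*x)) + (2*exp(2*x)) - (2*exp(2*x))) = 1
Γ^x_{y y} = (1/2) g^{xx} (∂_y g_{xy} + ∂_y g_{xy} - ∂_x g_{yy}) = (1/2)(exp(-2*x))((0) + (0) - (2*exp(2*x))) = -1
Γ^y_{x y} = (1/2) g^{yy} (∂_x g_{yy} + ∂_y g_{yx} - ∂_y g_{xy}) = (1/2)(exp(-2*x))((2*exp(2*x)) + (0) - (0)) = 1
All other Christoffel symbols are zero.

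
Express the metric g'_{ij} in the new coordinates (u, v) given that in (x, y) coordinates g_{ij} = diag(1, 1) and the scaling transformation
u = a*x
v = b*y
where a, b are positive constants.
Invert the transformation: x = u/a, y = v/b
g'_{ij} = (∂x^k/∂x'^i)(∂x^l/∂x'^j) g_{kl}; with g_{kl} = δ_{kl} this is Σ_k (∂x^k/∂x'^i)(∂x^k/∂x'^j).
Jacobian: ∂x/∂u = 1/a, ∂x/∂v = 0, ∂y/∂u = 0, ∂y/∂v = 1/b
g'_{uu} = (1/a)(1/a) + (0)(0) = 1/a^2
g'_{uv} = (1/a)(0) + (0)(1/b) = 0
g'_{vv} = (0)(0) + (1/b)(1/b) = 1/b^2
g'_{ij} = diag(1/a^2, 1/b^2)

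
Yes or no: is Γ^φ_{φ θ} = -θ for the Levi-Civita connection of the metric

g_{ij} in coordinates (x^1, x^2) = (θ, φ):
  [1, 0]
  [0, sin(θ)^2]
Γ^φ_{φ θ} = (1/2) g^{φφ} (∂_φ g_{φθ} + ∂_θ g_{φφ} - ∂_φ g_{φθ}) = (1/2)(1/sin(θ)^2)((0) + (sin(2*θ)) - (0)) = 1/tan(θ)
This differs from the proposed value -θ.
No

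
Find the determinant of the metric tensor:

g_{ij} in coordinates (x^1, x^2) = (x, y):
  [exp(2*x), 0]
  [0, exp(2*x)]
For a 2×2 metric: det(g) = g_{11}·g_{22} - g_{12}·g_{21}
= (exp(2*x))·(exp(2*x)) - (0)·(0)
= exp(4*x) - 0
det(g) = exp(4*x)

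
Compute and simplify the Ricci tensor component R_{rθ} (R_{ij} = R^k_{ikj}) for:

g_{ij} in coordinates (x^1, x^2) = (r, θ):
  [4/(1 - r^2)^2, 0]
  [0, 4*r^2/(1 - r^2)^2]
Non-zero Christoffel symbols (Γ^k_{ij} = Γ^k_{ji}):
Γ^r_{r r} = 2*r/(1 - r^2)
Γ^r_{θ θ} = (r^3 + r)/(r^2 - 1)
Γ^θ_{r θ} = (-r^2 - 1)/(r^3 - r)
R^r_{r r θ} = 0 (a repeated index in an antisymmetric pair)
R^θ_{r θ θ} = 0 (a repeated index in an antisymmetric pair)
R_{rθ} = R^r_{r r θ} + R^θ_{r θ θ} = (0) + (0) = 0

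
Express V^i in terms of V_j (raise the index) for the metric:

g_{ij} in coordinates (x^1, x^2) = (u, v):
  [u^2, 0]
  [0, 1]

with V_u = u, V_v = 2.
Inverse metric (diagonal): g^{uu} = 1/u^2, g^{vv} = 1
V^i = g^{ij} V_j:
V^u = (1/u^2)(u) + (0)(2) = 1/u
V^v = (0)(u) + (1)(2) = 2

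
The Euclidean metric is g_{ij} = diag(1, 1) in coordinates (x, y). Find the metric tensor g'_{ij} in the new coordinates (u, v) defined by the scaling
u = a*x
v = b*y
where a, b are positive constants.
Invert the transformation: x = u/a, y = v/b
g'_{ij} = (∂x^k/∂x'^i)(∂x^l/∂x'^j) g_{kl}; with g_{kl} = δ_{kl} this is Σ_k (∂x^k/∂x'^i)(∂x^k/∂x'^j).
Jacobian: ∂x/∂u = 1/a, ∂x/∂v = 0, ∂y/∂u = 0, ∂y/∂v = 1/b
g'_{uu} = (1/a)(1/a) + (0)(0) = 1/a^2
g'_{uv} = (1/a)(0) + (0)(1/b) = 0
g'_{vv} = (0)(0) + (1/b)(1/b) = 1/b^2
g'_{ij} = diag(1/a^2, 1/b^2)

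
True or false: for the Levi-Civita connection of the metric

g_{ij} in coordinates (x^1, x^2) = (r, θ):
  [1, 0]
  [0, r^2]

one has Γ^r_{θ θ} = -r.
Γ^r_{θ θ} = (1/2) g^{rr} (∂_θ g_{rθ} + ∂_θ g_{rθ} - ∂_r g_{θθ}) = (1/2)(1)((0) + (0) - (2*r)) = -r
This equals the proposed value -r.
True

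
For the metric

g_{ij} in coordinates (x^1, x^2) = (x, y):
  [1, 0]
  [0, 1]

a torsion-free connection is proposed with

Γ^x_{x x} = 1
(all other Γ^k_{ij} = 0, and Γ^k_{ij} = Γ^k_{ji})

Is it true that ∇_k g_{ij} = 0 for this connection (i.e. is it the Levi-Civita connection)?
Using ∇_k g_{ij} = ∂_k g_{ij} - Γ^m_{ki} g_{mj} - Γ^m_{kj} g_{im}:
∇_x g_{xx} = (0) - (1) - (1) = -2 ≠ 0
So the connection is not metric compatible (it is not the Levi-Civita connection).
No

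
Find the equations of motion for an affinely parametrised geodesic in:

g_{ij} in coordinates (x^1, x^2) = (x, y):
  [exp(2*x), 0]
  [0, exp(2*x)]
Geodesic equation: d^2x^k/dλ^2 + Γ^k_{ij} (dx^i/dλ)(dx^j/dλ) = 0.
Non-zero Christoffel symbols:
Γ^x_{x x} = 1
Γ^x_{y y} = -1
Γ^y_{x y} = 1
Substituting (the symmetric pair Γ^k_{ij}, Γ^k_{ji} combines into a factor 2):
d^2x/dλ^2 + (dx/dλ)^2 - (dy/dλ)^2 = 0
d^2y/dλ^2 + 2 (dx/dλ)(dy/dλ) = 0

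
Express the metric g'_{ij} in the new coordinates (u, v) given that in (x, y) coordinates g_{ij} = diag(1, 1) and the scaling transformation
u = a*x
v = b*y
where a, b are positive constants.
Invert the transformation: x = u/a, y = v/b
g'_{ij} = (∂x^k/∂x'^i)(∂x^l/∂x'^j) g_{kl}; with g_{kl} = δ_{kl} this is Σ_k (∂x^k/∂x'^i)(∂x^k/∂x'^j).
Jacobian: ∂x/∂u = 1/a, ∂x/∂v = 0, ∂y/∂u = 0, ∂y/∂v = 1/b
g'_{uu} = (1/a)(1/a) + (0)(0) = 1/a^2
g'_{uv} = (1/a)(0) + (0)(1/b) = 0
g'_{vv} = (0)(0) + (1/b)(1/b) = 1/b^2
g'_{ij} = diag(1/a^2, 1/b^2)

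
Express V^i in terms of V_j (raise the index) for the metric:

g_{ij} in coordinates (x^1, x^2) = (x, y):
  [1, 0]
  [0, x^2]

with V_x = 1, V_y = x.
Inverse metric (diagonal): g^{xx} = 1, g^{yy} = 1/x^2
V^i = g^{ij} V_j:
V^x = (1)(1) + (0)(x) = 1
V^y = (0)(1) + (1/x^2)(x) = 1/x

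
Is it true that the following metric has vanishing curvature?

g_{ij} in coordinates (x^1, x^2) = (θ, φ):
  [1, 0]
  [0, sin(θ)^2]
Non-zero Christoffel symbols:
Γ^θ_{φ φ} = -sin(2*θ)/2
Γ^φ_{θ φ} = 1/tan(θ)
Ricci tensor: R_{θθ} = 1, R_{θφ} = 0, R_{φφ} = sin(θ)^2
The Ricci tensor is non-zero, so the Riemann tensor is non-zero: not flat.
No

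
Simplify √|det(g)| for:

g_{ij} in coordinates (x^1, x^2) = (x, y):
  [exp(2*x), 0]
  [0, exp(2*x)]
det(g) = exp(4*x)
√|det(g)| = exp(2*x)
Volume element: dV = exp(2*x) dx dy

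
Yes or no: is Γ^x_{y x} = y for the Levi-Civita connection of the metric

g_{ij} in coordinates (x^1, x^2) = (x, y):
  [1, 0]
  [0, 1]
Γ^x_{y x} = (1/2) g^{xx} (∂_y g_{xx} + ∂_x g_{xy} - ∂_x g_{yx}) = (1/2)(1)((0) + (0) - (0)) = 0
This differs from the proposed value y.
No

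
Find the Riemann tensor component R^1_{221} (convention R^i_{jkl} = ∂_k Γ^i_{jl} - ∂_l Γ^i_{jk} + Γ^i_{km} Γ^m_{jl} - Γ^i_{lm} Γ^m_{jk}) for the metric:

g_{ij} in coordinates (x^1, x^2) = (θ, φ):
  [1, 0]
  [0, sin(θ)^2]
Non-zero Christoffel symbols (Γ^k_{ij} = Γ^k_{ji}):
Γ^θ_{φ φ} = -sin(2*θ)/2
Γ^φ_{θ φ} = 1/tan(θ)
R^θ_{φ φ θ} = ∂_φ Γ^θ_{φ θ} - ∂_θ Γ^θ_{φ φ} + Γ^θ_{φ m} Γ^m_{φ θ} - Γ^θ_{θ m} Γ^m_{φ φ}
  = (0) - (-cos(2*θ)) + (-cos(θ)^2) - (0) = -sin(θ)^2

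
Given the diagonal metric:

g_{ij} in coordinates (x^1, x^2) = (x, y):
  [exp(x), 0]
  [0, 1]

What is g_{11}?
With x^1 = x, x^2 = y, g_{11} = g_{xx} is the row-1, column-1 entry of the matrix.
g_{11} = exp(x)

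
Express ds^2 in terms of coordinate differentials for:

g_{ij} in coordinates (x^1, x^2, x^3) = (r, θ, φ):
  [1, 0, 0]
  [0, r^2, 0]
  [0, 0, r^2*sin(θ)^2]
ds^2 = g_{ij} dx^i dx^j; only the non-zero components contribute.
ds^2 = dr^2 + r^2 dθ^2 + r^2*sin(θ)^2 dφ^2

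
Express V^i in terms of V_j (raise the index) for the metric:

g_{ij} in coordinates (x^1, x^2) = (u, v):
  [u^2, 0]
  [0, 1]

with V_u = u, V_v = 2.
Inverse metric (diagonal): g^{uu} = 1/u^2, g^{vv} = 1
V^i = g^{ij} V_j:
V^u = (1/u^2)(u) + (0)(2) = 1/u
V^v = (0)(u) + (1)(2) = 2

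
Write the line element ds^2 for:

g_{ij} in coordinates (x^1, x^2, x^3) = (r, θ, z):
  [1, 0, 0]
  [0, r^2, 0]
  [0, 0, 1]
ds^2 = g_{ij} dx^i dx^j; only the non-zero components contribute.
ds^2 = dr^2 + r^2 dθ^2 + dz^2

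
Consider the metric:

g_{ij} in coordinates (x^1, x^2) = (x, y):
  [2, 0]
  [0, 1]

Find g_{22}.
With x^1 = x, x^2 = y, g_{22} = g_{yy} is the row-2, column-2 entry of the matrix.
g_{22} = 1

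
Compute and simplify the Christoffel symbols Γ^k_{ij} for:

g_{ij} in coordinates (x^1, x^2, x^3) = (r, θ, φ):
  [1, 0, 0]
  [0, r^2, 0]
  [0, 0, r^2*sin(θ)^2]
Using Γ^k_{ij} = (1/2) g^{km} (∂_i g_{mj} + ∂_j g_{mi} - ∂_m g_{ij}); the metric is diagonal, so only the m = k term contributes.
Non-zero symbols (using the symmetry Γ^k_{ij} = Γ^k_{ji}):
Γ^r_{θ θ} = (1/2) g^{rr} (∂_θ g_{rθ} + ∂_θ g_{rθ} - ∂_r g_{θθ}) = (1/2)(1)((0) + (0) - (2*r)) = -r
Γ^r_{φ φ} = (1/2) g^{rr} (∂_φ g_{rφ} + ∂_φ g_{rφ} - ∂_r g_{φφ}) = (1/2)(1)((0) + (0) - (2*r*sin(θ)^2)) = -r*sin(θ)^2
Γ^θ_{r θ} = (1/2) g^{θθ} (∂_r g_{θθ} + ∂_θ g_{θr} - ∂_θ g_{rθ}) = (1/2)(1/r^2)((2*r) + (0) - (0)) = 1/r
Γ^θ_{φ φ} = (1/2) g^{θθ} (∂_φ g_{θφ} + ∂_φ g_{θφ} - ∂_θ g_{φφ}) = (1/2)(1/r^2)((0) + (0) - (r^2*sin(2*θ))) = -sin(2*θ)/2
Γ^φ_{r φ} = (1/2) g^{φφ} (∂_r g_{φφ} + ∂_φ g_{φr} - ∂_φ g_{rφ}) = (1/2)(1/(r^2*sin(θ)^2))((2*r*sin(θ)^2) + (0) - (0)) = 1/r
Γ^φ_{θ φ} = (1/2) g^{φφ} (∂_θ g_{φφ} + ∂_φ g_{φθ} - ∂_φ g_{θφ}) = (1/2)(1/(r^2*sin(θ)^2))((r^2*sin(2*θ)) + (0) - (0)) = 1/tan(θ)
All other Christoffel symbols are zero.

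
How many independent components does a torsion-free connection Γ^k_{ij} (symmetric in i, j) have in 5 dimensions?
Γ^k_{ij} has n choices for the upper index and n(n+1)/2 independent symmetric lower index pairs.
Total = 5 × 5×6/2 = 5 × 15 = 75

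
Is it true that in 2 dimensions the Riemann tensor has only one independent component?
The number of independent components is n^2(n^2-1)/12 = 4·3/12 = 1 for n = 2 (e.g. R_{1212}).
Yes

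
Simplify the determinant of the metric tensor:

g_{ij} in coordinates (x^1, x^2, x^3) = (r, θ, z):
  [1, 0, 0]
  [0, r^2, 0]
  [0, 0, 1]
Diagonal metric: det(g) = g_{11}·g_{22}·g_{33}
= (1)·(r^2)·(1)
det(g) = r^2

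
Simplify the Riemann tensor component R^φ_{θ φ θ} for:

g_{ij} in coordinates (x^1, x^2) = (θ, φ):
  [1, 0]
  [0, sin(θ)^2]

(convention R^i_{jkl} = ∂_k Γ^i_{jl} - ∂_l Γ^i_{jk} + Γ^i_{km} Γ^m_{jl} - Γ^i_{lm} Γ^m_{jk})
Non-zero Christoffel symbols (Γ^k_{ij} = Γ^k_{ji}):
Γ^θ_{φ φ} = -sin(2*θ)/2
Γ^φ_{θ φ} = 1/tan(θ)
R^φ_{θ φ θ} = ∂_φ Γ^φ_{θ θ} - ∂_θ Γ^φ_{θ φ} + Γ^φ_{φ m} Γ^m_{θ θ} - Γ^φ_{θ m} Γ^m_{θ φ}
  = (0) - (-1/sin(θ)^2) + (0) - (1/tan(θ)^2) = 1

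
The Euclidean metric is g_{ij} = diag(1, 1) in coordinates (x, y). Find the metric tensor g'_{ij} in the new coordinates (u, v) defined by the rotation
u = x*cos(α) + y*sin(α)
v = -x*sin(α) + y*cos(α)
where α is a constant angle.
Invert the transformation: x = u*cos(α) - v*sin(α), y = u*sin(α) + v*cos(α)
g'_{ij} = (∂x^k/∂x'^i)(∂x^l/∂x'^j) g_{kl}; with g_{kl} = δ_{kl} this is Σ_k (∂x^k/∂x'^i)(∂x^k/∂x'^j).
Jacobian: ∂x/∂u = cos(α), ∂x/∂v = -sin(α), ∂y/∂u = sin(α), ∂y/∂v = cos(α)
g'_{uu} = (cos(α))(cos(α)) + (sin(α))(sin(α)) = 1
g'_{uv} = (cos(α))(-sin(α)) + (sin(α))(cos(α)) = 0
g'_{vv} = (-sin(α))(-sin(α)) + (cos(α))(cos(α)) = 1
g'_{ij} = diag(1, 1)
The Euclidean metric is invariant under rotations.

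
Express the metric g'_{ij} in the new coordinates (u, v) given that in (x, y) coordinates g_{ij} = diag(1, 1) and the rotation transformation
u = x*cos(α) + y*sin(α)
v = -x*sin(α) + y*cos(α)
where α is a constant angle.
Invert the transformation: x = u*cos(α) - v*sin(α), y = u*sin(α) + v*cos(α)
g'_{ij} = (∂x^k/∂x'^i)(∂x^l/∂x'^j) g_{kl}; with g_{kl} = δ_{kl} this is Σ_k (∂x^k/∂x'^i)(∂x^k/∂x'^j).
Jacobian: ∂x/∂u = cos(α), ∂x/∂v = -sin(α), ∂y/∂u = sin(α), ∂y/∂v = cos(α)
g'_{uu} = (cos(α))(cos(α)) + (sin(α))(sin(α)) = 1
g'_{uv} = (cos(α))(-sin(α)) + (sin(α))(cos(α)) = 0
g'_{vv} = (-sin(α))(-sin(α)) + (cos(α))(cos(α)) = 1
g'_{ij} = diag(1, 1)
The Euclidean metric is invariant under rotations.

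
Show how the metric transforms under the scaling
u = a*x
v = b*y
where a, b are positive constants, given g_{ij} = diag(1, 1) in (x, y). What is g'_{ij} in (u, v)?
Invert the transformation: x = u/a, y = v/b
g'_{ij} = (∂x^k/∂x'^i)(∂x^l/∂x'^j) g_{kl}; with g_{kl} = δ_{kl} this is Σ_k (∂x^k/∂x'^i)(∂x^k/∂x'^j).
Jacobian: ∂x/∂u = 1/a, ∂x/∂v = 0, ∂y/∂u = 0, ∂y/∂v = 1/b
g'_{uu} = (1/a)(1/a) + (0)(0) = 1/a^2
g'_{uv} = (1/a)(0) + (0)(1/b) = 0
g'_{vv} = (0)(0) + (1/b)(1/b) = 1/b^2
g'_{ij} = diag(1/a^2, 1/b^2)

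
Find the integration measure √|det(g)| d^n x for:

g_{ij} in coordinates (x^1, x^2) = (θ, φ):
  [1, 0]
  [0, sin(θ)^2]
det(g) = sin(θ)^2
√|det(g)| = sin(θ) (taking 0 < θ < π so that |sin(θ)| = sin(θ))
Volume element: dV = sin(θ) dθ dφ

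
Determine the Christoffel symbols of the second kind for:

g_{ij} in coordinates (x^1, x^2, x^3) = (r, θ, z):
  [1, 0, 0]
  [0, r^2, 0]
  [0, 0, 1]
Using Γ^k_{ij} = (1/2) g^{km} (∂_i g_{mj} + ∂_j g_{mi} - ∂_m g_{ij}); the metric is diagonal, so only the m = k term contributes.
Non-zero symbols (using the symmetry Γ^k_{ij} = Γ^k_{ji}):
Γ^r_{θ θ} = (1/2) g^{rr} (∂_θ g_{rθ} + ∂_θ g_{rθ} - ∂_r g_{θθ}) = (1/2)(1)((0) + (0) - (2*r)) = -r
Γ^θ_{r θ} = (1/2) g^{θθ} (∂_r g_{θθ} + ∂_θ g_{θr} - ∂_θ g_{rθ}) = (1/2)(1/r^2)((2*r) + (0) - (0)) = 1/r
All other Christoffel symbols are zero.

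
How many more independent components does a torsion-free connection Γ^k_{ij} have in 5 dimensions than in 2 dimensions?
Independent components in n dimensions: n × n(n+1)/2 = n^2(n+1)/2.
5D: 5 × 15 = 75
2D: 2 × 3 = 6
Difference = 75 - 6 = 69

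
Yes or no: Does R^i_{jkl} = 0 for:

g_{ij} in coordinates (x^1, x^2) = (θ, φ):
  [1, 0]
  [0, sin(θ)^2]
Non-zero Christoffel symbols:
Γ^θ_{φ φ} = -sin(2*θ)/2
Γ^φ_{θ φ} = 1/tan(θ)
Ricci tensor: R_{θθ} = 1, R_{θφ} = 0, R_{φφ} = sin(θ)^2
The Ricci tensor is non-zero, so the Riemann tensor is non-zero: not flat.
No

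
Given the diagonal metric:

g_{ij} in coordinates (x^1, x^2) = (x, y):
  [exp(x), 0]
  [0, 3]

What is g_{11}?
With x^1 = x, x^2 = y, g_{11} = g_{xx} is the row-1, column-1 entry of the matrix.
g_{11} = exp(x)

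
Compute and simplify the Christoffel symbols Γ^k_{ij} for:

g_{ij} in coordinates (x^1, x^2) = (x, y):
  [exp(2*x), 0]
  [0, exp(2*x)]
Using Γ^k_{ij} = (1/2) g^{km} (∂_i g_{mj} + ∂_j g_{mi} - ∂_m g_{ij}); the metric is diagonal, so only the m = k term contributes.
Non-zero symbols (using the symmetry Γ^k_{ij} = Γ^k_{ji}):
Γ^x_{x x} = (1/2) g^{xx} (∂_x g_{xx} + ∂_x g_{xx} - ∂_x g_{xx}) = (1/2)(exp(-2*x))((2*exp(2*x)) + (2*exp(2*x)) - (2*exp(2*x))) = 1
Γ^x_{y y} = (1/2) g^{xx} (∂_y g_{xy} + ∂_y g_{xy} - ∂_x g_{yy}) = (1/2)(exp(-2*x))((0) + (0) - (2*exp(2*x))) = -1
Γ^y_{x y} = (1/2) g^{yy} (∂_x g_{yy} + ∂_y g_{yx} - ∂_y g_{xy}) = (1/2)(exp(-2*x))((2*exp(2*x)) + (0) - (0)) = 1
All other Christoffel symbols are zero.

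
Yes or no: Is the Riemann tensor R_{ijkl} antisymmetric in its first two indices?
R_{ijkl} = -R_{jikl} (follows from metric compatibility).
Yes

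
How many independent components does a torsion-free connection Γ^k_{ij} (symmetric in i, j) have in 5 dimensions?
Γ^k_{ij} has n choices for the upper index and n(n+1)/2 independent symmetric lower index pairs.
Total = 5 × 5×6/2 = 5 × 15 = 75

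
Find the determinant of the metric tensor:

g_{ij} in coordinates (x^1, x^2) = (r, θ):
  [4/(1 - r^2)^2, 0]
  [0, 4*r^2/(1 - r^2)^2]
For a 2×2 metric: det(g) = g_{11}·g_{22} - g_{12}·g_{21}
= (4/(1 - r^2)^2)·(4*r^2/(1 - r^2)^2) - (0)·(0)
= 16*r^2/(1 - r^2)^4 - 0
det(g) = 16*r^2/(1 - r^2)^4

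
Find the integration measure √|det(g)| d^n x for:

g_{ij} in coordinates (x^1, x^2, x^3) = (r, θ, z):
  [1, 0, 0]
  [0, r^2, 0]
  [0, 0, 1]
det(g) = r^2
√|det(g)| = r
Volume element: dV = r dr dθ dz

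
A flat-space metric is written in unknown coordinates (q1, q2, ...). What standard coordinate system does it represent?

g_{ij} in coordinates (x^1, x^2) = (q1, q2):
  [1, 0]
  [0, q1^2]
The line element ds^2 = dq1^2 + q1^2 dq2^2 is dr^2 + r^2 dθ^2 with q1 = r, q2 = θ.
polar coordinates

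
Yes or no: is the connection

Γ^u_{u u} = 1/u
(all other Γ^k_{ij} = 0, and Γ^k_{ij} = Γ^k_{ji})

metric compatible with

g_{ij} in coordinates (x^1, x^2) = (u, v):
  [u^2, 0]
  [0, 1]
Using ∇_k g_{ij} = ∂_k g_{ij} - Γ^m_{ki} g_{mj} - Γ^m_{kj} g_{im}:
e.g. ∇_u g_{uu} = (2*u) - (u) - (u) = 0
Every component ∇_k g_{ij} vanishes: the connection is metric compatible.
Yes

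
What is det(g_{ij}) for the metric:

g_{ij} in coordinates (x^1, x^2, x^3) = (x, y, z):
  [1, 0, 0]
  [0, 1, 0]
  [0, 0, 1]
Diagonal metric: det(g) = g_{11}·g_{22}·g_{33}
= (1)·(1)·(1)
det(g) = 1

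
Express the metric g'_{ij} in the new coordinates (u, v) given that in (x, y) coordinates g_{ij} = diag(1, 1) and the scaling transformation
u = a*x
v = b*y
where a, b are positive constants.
Invert the transformation: x = u/a, y = v/b
g'_{ij} = (∂x^k/∂x'^i)(∂x^l/∂x'^j) g_{kl}; with g_{kl} = δ_{kl} this is Σ_k (∂x^k/∂x'^i)(∂x^k/∂x'^j).
Jacobian: ∂x/∂u = 1/a, ∂x/∂v = 0, ∂y/∂u = 0, ∂y/∂v = 1/b
g'_{uu} = (1/a)(1/a) + (0)(0) = 1/a^2
g'_{uv} = (1/a)(0) + (0)(1/b) = 0
g'_{vv} = (0)(0) + (1/b)(1/b) = 1/b^2
g'_{ij} = diag(1/a^2, 1/b^2)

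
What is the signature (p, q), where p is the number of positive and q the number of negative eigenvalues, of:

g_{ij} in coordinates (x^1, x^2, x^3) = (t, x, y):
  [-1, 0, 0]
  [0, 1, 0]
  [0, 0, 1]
The metric is diagonal, so its eigenvalues are the diagonal entries: -1, 1, 1 (at a generic point, where coordinate-dependent entries are positive).
2 positive, 1 negative.
(2, 1) - Lorentzian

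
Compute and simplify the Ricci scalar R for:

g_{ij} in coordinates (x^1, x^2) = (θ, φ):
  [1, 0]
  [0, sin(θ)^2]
Non-zero Christoffel symbols (Γ^k_{ij} = Γ^k_{ji}):
Γ^θ_{φ φ} = -sin(2*θ)/2
Γ^φ_{θ φ} = 1/tan(θ)
Ricci tensor (R_{ij} = R^k_{ikj}): R_{θθ} = 1, R_{θφ} = 0, R_{φφ} = sin(θ)^2
Inverse metric: g^{θθ} = 1, g^{φφ} = 1/sin(θ)^2
R = g^{ij} R_{ij} = (1)(1) + (1/sin(θ)^2)(sin(θ)^2) = 2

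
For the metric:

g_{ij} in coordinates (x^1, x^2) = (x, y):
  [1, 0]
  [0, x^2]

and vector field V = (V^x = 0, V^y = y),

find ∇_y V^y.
Non-zero Christoffel symbols:
Γ^x_{y y} = -x
Γ^y_{x y} = 1/x
∇_y V^y = ∂_y V^y + Γ^y_{y j} V^j
  = (1) + (1/x)(0) + (0)(y)
  = 1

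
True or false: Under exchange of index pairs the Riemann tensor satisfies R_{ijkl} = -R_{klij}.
The pair-exchange symmetry has a plus sign: R_{ijkl} = +R_{klij}.
False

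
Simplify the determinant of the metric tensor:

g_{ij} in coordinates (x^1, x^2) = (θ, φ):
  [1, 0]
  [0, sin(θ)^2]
For a 2×2 metric: det(g) = g_{11}·g_{22} - g_{12}·g_{21}
= (1)·(sin(θ)^2) - (0)·(0)
= sin(θ)^2 - 0
det(g) = sin(θ)^2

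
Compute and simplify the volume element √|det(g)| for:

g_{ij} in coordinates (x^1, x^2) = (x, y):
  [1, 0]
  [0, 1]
det(g) = 1
√|det(g)| = 1
Volume element: dV = 1 dx dy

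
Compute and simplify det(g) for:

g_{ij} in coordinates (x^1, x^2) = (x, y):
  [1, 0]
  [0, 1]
For a 2×2 metric: det(g) = g_{11}·g_{22} - g_{12}·g_{21}
= (1)·(1) - (0)·(0)
= 1 - 0
det(g) = 1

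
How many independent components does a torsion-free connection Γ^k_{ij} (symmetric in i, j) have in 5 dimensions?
Γ^k_{ij} has n choices for the upper index and n(n+1)/2 independent symmetric lower index pairs.
Total = 5 × 5×6/2 = 5 × 15 = 75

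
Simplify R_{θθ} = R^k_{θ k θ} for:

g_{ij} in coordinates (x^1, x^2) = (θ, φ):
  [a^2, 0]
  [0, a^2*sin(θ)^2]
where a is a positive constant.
Non-zero Christoffel symbols (Γ^k_{ij} = Γ^k_{ji}):
Γ^θ_{φ φ} = -sin(2*θ)/2
Γ^φ_{θ φ} = 1/tan(θ)
R^θ_{θ θ θ} = 0 (a repeated index in an antisymmetric pair)
R^φ_{θ φ θ} = ∂_φ Γ^φ_{θ θ} - ∂_θ Γ^φ_{θ φ} + Γ^φ_{φ m} Γ^m_{θ θ} - Γ^φ_{θ m} Γ^m_{θ φ}
  = (0) - (-1/sin(θ)^2) + (0) - (1/tan(θ)^2) = 1
R_{θθ} = R^θ_{θ θ θ} + R^φ_{θ φ θ} = (0) + (1) = 1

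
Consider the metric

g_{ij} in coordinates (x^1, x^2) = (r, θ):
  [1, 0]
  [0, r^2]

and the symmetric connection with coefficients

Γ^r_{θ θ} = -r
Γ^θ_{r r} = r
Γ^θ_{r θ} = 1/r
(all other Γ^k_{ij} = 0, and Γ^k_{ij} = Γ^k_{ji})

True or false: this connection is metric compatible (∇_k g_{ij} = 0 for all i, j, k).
Using ∇_k g_{ij} = ∂_k g_{ij} - Γ^m_{ki} g_{mj} - Γ^m_{kj} g_{im}:
∇_r g_{rθ} = (0) - (r^3) - (0) = -r^3 ≠ 0
So the connection is not metric compatible (it is not the Levi-Civita connection).
False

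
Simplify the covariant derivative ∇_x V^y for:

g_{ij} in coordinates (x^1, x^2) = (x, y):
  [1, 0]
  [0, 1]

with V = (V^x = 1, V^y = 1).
All Christoffel symbols are zero.
∇_x V^y = ∂_x V^y + Γ^y_{x j} V^j
  = (0) + (0)(1) + (0)(1)
  = 0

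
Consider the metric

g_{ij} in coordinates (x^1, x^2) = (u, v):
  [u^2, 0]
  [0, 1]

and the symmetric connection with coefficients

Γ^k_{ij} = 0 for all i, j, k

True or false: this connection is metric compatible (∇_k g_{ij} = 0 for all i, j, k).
Using ∇_k g_{ij} = ∂_k g_{ij} - Γ^m_{ki} g_{mj} - Γ^m_{kj} g_{im}:
∇_u g_{uu} = (2*u) - (0) - (0) = 2*u ≠ 0
So the connection is not metric compatible (it is not the Levi-Civita connection).
False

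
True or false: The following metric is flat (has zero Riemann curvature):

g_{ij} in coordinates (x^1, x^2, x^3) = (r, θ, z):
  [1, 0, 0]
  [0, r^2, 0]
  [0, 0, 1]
Non-zero Christoffel symbols:
Γ^r_{θ θ} = -r
Γ^θ_{r θ} = 1/r
Ricci tensor: R_{rr} = 0, R_{rθ} = 0, R_{rz} = 0, R_{θθ} = 0, R_{θz} = 0, R_{zz} = 0
All R_{ij} vanish; in 3 dimensions the Riemann tensor is fully determined by the Ricci tensor, so R^i_{jkl} = 0: the metric is flat (curvilinear coordinates on flat space).
True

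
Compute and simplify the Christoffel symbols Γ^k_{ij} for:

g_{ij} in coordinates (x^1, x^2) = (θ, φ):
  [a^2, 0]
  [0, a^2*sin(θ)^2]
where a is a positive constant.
Using Γ^k_{ij} = (1/2) g^{km} (∂_i g_{mj} + ∂_j g_{mi} - ∂_m g_{ij}); the metric is diagonal, so only the m = k term contributes.
Non-zero symbols (using the symmetry Γ^k_{ij} = Γ^k_{ji}):
Γ^θ_{φ φ} = (1/2) g^{θθ} (∂_φ g_{θφ} + ∂_φ g_{θφ} - ∂_θ g_{φφ}) = (1/2)(1/a^2)((0) + (0) - (a^2*sin(2*θ))) = -sin(2*θ)/2
Γ^φ_{θ φ} = (1/2) g^{φφ} (∂_θ g_{φφ} + ∂_φ g_{φθ} - ∂_φ g_{θφ}) = (1/2)(1/(a^2*sin(θ)^2))((a^2*sin(2*θ)) + (0) - (0)) = 1/tan(θ)
All other Christoffel symbols are zero.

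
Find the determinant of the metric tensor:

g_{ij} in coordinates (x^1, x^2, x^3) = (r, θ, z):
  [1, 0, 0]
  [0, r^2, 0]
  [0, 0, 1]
Diagonal metric: det(g) = g_{11}·g_{22}·g_{33}
= (1)·(r^2)·(1)
det(g) = r^2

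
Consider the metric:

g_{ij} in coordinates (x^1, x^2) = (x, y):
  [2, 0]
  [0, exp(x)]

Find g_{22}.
With x^1 = x, x^2 = y, g_{22} = g_{yy} is the row-2, column-2 entry of the matrix.
g_{22} = exp(x)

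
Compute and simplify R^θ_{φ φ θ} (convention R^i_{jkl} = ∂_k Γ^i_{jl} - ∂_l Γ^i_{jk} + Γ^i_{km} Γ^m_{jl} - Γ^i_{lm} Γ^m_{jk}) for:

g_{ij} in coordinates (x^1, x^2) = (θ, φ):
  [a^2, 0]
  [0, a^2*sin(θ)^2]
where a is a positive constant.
Non-zero Christoffel symbols (Γ^k_{ij} = Γ^k_{ji}):
Γ^θ_{φ φ} = -sin(2*θ)/2
Γ^φ_{θ φ} = 1/tan(θ)
R^θ_{φ φ θ} = ∂_φ Γ^θ_{φ θ} - ∂_θ Γ^θ_{φ φ} + Γ^θ_{φ m} Γ^m_{φ θ} - Γ^θ_{θ m} Γ^m_{φ φ}
  = (0) - (-cos(2*θ)) + (-cos(θ)^2) - (0) = -sin(θ)^2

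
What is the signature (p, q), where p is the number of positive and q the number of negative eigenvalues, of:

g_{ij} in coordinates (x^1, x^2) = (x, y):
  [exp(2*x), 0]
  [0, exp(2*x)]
The metric is diagonal, so its eigenvalues are the diagonal entries: exp(2*x), exp(2*x) (at a generic point, where coordinate-dependent entries are positive).
2 positive, 0 negative.
(2, 0) - Riemannian (positive definite)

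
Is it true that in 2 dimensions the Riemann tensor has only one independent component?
The number of independent components is n^2(n^2-1)/12 = 4·3/12 = 1 for n = 2 (e.g. R_{1212}).
Yes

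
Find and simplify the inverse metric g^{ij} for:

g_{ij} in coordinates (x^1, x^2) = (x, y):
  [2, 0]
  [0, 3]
The metric is diagonal, so g^{ij} is diagonal with entries 1/g_{ii}: diag(1/2, 1/3).
g^{ij}:
  [1/2, 0]
  [0, 1/3]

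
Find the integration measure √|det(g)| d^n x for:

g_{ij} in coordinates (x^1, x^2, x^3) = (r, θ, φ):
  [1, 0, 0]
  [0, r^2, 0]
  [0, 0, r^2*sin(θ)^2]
det(g) = r^4*sin(θ)^2
√|det(g)| = r^2*sin(θ) (taking 0 < θ < π so that |sin(θ)| = sin(θ))
Volume element: dV = r^2*sin(θ) dr dθ dφ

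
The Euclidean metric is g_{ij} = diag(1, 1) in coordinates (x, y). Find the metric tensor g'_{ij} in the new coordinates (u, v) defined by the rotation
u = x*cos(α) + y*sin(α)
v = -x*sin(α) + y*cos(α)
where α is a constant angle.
Invert the transformation: x = u*cos(α) - v*sin(α), y = u*sin(α) + v*cos(α)
g'_{ij} = (∂x^k/∂x'^i)(∂x^l/∂x'^j) g_{kl}; with g_{kl} = δ_{kl} this is Σ_k (∂x^k/∂x'^i)(∂x^k/∂x'^j).
Jacobian: ∂x/∂u = cos(α), ∂x/∂v = -sin(α), ∂y/∂u = sin(α), ∂y/∂v = cos(α)
g'_{uu} = (cos(α))(cos(α)) + (sin(α))(sin(α)) = 1
g'_{uv} = (cos(α))(-sin(α)) + (sin(α))(cos(α)) = 0
g'_{vv} = (-sin(α))(-sin(α)) + (cos(α))(cos(α)) = 1
g'_{ij} = diag(1, 1)
The Euclidean metric is invariant under rotations.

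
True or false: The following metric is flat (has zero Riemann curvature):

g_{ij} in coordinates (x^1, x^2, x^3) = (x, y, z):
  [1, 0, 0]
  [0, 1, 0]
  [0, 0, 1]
All metric components are constant, so every Christoffel symbol vanishes and R^i_{jkl} = 0.
True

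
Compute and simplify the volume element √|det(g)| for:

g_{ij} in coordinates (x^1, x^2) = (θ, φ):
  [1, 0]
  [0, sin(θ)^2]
det(g) = sin(θ)^2
√|det(g)| = sin(θ) (taking 0 < θ < π so that |sin(θ)| = sin(θ))
Volume element: dV = sin(θ) dθ dφ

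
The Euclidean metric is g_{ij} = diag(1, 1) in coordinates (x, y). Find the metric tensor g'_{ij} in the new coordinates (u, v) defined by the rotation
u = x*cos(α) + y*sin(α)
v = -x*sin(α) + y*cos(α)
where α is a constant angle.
Invert the transformation: x = u*cos(α) - v*sin(α), y = u*sin(α) + v*cos(α)
g'_{ij} = (∂x^k/∂x'^i)(∂x^l/∂x'^j) g_{kl}; with g_{kl} = δ_{kl} this is Σ_k (∂x^k/∂x'^i)(∂x^k/∂x'^j).
Jacobian: ∂x/∂u = cos(α), ∂x/∂v = -sin(α), ∂y/∂u = sin(α), ∂y/∂v = cos(α)
g'_{uu} = (cos(α))(cos(α)) + (sin(α))(sin(α)) = 1
g'_{uv} = (cos(α))(-sin(α)) + (sin(α))(cos(α)) = 0
g'_{vv} = (-sin(α))(-sin(α)) + (cos(α))(cos(α)) = 1
g'_{ij} = diag(1, 1)
The Euclidean metric is invariant under rotations.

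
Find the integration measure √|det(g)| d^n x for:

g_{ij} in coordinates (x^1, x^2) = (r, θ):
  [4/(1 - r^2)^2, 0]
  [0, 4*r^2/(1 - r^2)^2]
det(g) = 16*r^2/(1 - r^2)^4
√|det(g)| = 4*r/(r^2 - 1)^2
Volume element: dV = 4*r/(r^2 - 1)^2 dr dθ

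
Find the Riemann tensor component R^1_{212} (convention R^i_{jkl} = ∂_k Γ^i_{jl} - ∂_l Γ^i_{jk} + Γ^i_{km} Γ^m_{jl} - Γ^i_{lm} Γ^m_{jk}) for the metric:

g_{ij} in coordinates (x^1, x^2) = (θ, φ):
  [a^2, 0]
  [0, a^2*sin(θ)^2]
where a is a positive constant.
Non-zero Christoffel symbols (Γ^k_{ij} = Γ^k_{ji}):
Γ^θ_{φ φ} = -sin(2*θ)/2
Γ^φ_{θ φ} = 1/tan(θ)
R^θ_{φ θ φ} = ∂_θ Γ^θ_{φ φ} - ∂_φ Γ^θ_{φ θ} + Γ^θ_{θ m} Γ^m_{φ φ} - Γ^θ_{φ m} Γ^m_{φ θ}
  = (-cos(2*θ)) - (0) + (0) - (-cos(θ)^2) = sin(θ)^2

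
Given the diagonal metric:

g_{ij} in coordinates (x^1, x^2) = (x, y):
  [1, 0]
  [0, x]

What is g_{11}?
With x^1 = x, x^2 = y, g_{11} = g_{xx} is the row-1, column-1 entry of the matrix.
g_{11} = 1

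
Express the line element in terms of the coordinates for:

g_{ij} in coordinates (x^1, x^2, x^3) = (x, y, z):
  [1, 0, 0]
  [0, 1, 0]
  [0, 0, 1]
ds^2 = g_{ij} dx^i dx^j; only the non-zero components contribute.
ds^2 = dx^2 + dy^2 + dz^2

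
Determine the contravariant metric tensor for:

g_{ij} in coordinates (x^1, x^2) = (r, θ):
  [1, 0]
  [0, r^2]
The metric is diagonal, so g^{ij} is diagonal with entries 1/g_{ii}: diag(1, 1/(r^2)).
g^{ij}:
  [1, 0]
  [0, 1/r^2]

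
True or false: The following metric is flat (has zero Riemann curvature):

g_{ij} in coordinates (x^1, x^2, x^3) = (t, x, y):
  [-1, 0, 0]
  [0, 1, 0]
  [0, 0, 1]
All metric components are constant, so every Christoffel symbol vanishes and R^i_{jkl} = 0.
True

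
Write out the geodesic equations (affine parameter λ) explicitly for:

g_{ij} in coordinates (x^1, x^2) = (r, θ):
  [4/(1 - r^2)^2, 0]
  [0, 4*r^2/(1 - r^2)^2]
Geodesic equation: d^2x^k/dλ^2 + Γ^k_{ij} (dx^i/dλ)(dx^j/dλ) = 0.
Non-zero Christoffel symbols:
Γ^r_{r r} = 2*r/(1 - r^2)
Γ^r_{θ θ} = (r^3 + r)/(r^2 - 1)
Γ^θ_{r θ} = (-r^2 - 1)/(r^3 - r)
Substituting (the symmetric pair Γ^k_{ij}, Γ^k_{ji} combines into a factor 2):
d^2r/dλ^2 + (2*r/(1 - r^2)) (dr/dλ)^2 + ((r^3 + r)/(r^2 - 1)) (dθ/dλ)^2 = 0
d^2θ/dλ^2 + ((-2*r^2 - 2)/(r^3 - r)) (dr/dλ)(dθ/dλ) = 0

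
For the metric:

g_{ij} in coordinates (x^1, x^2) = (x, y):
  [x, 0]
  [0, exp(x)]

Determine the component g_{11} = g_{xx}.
With x^1 = x, x^2 = y, g_{11} = g_{xx} is the row-1, column-1 entry of the matrix.
g_{11} = x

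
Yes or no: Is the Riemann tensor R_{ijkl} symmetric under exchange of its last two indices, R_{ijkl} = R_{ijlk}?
It is antisymmetric in the last pair: R_{ijkl} = -R_{ijlk}.
No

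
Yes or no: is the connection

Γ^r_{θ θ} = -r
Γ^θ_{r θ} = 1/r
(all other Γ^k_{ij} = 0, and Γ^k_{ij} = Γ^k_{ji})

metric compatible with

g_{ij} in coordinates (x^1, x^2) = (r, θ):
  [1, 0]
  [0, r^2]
Using ∇_k g_{ij} = ∂_k g_{ij} - Γ^m_{ki} g_{mj} - Γ^m_{kj} g_{im}:
e.g. ∇_r g_{θθ} = (2*r) - (r) - (r) = 0
Every component ∇_k g_{ij} vanishes: the connection is metric compatible.
Yes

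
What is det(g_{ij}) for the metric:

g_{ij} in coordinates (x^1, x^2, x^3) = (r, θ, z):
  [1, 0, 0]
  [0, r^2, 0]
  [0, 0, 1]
Diagonal metric: det(g) = g_{11}·g_{22}·g_{33}
= (1)·(r^2)·(1)
det(g) = r^2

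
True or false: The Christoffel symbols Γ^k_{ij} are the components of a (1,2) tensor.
Under a change of coordinates Γ picks up an inhomogeneous term ∂²x/∂x'∂x'; e.g. Γ = 0 in Cartesian coordinates but Γ^r_{θθ} = -r in polar coordinates on the same flat plane.
False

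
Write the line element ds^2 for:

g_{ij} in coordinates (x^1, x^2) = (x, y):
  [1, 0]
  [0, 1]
ds^2 = g_{ij} dx^i dx^j; only the non-zero components contribute.
ds^2 = dx^2 + dy^2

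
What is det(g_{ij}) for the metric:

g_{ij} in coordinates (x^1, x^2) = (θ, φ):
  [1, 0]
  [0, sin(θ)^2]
For a 2×2 metric: det(g) = g_{11}·g_{22} - g_{12}·g_{21}
= (1)·(sin(θ)^2) - (0)·(0)
= sin(θ)^2 - 0
det(g) = sin(θ)^2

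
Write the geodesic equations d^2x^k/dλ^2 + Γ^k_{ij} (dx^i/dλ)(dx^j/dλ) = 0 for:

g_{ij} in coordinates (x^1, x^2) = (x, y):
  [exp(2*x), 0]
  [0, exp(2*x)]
Geodesic equation: d^2x^k/dλ^2 + Γ^k_{ij} (dx^i/dλ)(dx^j/dλ) = 0.
Non-zero Christoffel symbols:
Γ^x_{x x} = 1
Γ^x_{y y} = -1
Γ^y_{x y} = 1
Substituting (the symmetric pair Γ^k_{ij}, Γ^k_{ji} combines into a factor 2):
d^2x/dλ^2 + (dx/dλ)^2 - (dy/dλ)^2 = 0
d^2y/dλ^2 + 2 (dx/dλ)(dy/dλ) = 0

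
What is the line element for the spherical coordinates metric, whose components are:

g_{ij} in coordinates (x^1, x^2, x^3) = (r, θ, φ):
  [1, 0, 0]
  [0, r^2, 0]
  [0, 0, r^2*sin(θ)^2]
ds^2 = g_{ij} dx^i dx^j; only the non-zero components contribute.
ds^2 = dr^2 + r^2 dθ^2 + r^2*sin(θ)^2 dφ^2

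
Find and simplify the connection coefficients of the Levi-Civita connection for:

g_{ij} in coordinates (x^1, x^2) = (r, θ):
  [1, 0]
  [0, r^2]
Using Γ^k_{ij} = (1/2) g^{km} (∂_i g_{mj} + ∂_j g_{mi} - ∂_m g_{ij}); the metric is diagonal, so only the m = k term contributes.
Non-zero symbols (using the symmetry Γ^k_{ij} = Γ^k_{ji}):
Γ^r_{θ θ} = (1/2) g^{rr} (∂_θ g_{rθ} + ∂_θ g_{rθ} - ∂_r g_{θθ}) = (1/2)(1)((0) + (0) - (2*r)) = -r
Γ^θ_{r θ} = (1/2) g^{θθ} (∂_r g_{θθ} + ∂_θ g_{θr} - ∂_θ g_{rθ}) = (1/2)(1/r^2)((2*r) + (0) - (0)) = 1/r
All other Christoffel symbols are zero.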